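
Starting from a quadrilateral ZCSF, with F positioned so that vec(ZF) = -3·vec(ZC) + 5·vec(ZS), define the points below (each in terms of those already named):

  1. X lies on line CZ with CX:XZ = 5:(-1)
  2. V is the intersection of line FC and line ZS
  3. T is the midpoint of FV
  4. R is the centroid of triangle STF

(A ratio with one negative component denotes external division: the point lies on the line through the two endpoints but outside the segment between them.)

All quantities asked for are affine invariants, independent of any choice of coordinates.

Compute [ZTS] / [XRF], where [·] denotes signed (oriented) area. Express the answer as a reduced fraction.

[ZTS]:[XRF] = -144/203

Set Z = (0, 0), C = (1, 0), S = (0, 1), F = (-3, 5); any affine frame gives the same invariant.
1. X lies on line CZ with CX:XZ = 5:(-1) ⇒ X = (-1/4, 0)
2. V is the intersection of line FC and line ZS ⇒ V = (0, 5/4)
3. T is the midpoint of FV ⇒ T = (-3/2, 25/8)
4. R is the centroid of triangle STF ⇒ R = (-3/2, 73/24)
2·[ZTS] = -3/2, 2·[XRF] = 203/96
[ZTS]:[XRF] = -3/2:203/96 = -144/203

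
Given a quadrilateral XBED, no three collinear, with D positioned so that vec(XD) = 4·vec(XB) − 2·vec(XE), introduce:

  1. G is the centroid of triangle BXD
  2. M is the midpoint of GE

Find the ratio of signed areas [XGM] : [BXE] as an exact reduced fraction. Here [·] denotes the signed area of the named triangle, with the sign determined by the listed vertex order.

Assign X = (0, 0), B = (1, 0), E = (0, 1), D = (4, -2) — the answer is frame-independent, so this choice is without loss of generality.
1. G is the centroid of triangle BXD ⇒ G = (5/3, -2/3)
2. M is the midpoint of GE ⇒ M = (5/6, 1/6)
2·[XGM] = 5/6, 2·[BXE] = -1
[XGM]:[BXE] = 5/6:-1 = -5/6

[XGM]:[BXE] = -5/6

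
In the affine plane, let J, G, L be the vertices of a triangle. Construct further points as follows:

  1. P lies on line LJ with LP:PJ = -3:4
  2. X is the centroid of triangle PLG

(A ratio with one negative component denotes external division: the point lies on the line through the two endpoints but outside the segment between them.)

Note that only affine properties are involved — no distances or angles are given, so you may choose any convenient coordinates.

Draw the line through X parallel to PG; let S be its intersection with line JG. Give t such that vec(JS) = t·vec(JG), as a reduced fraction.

Assign J = (0, 0), G = (1, 0), L = (0, 1) — the answer is frame-independent, so this choice is without loss of generality.
1. P lies on line LJ with LP:PJ = -3:4 ⇒ P = (0, 4)
2. X is the centroid of triangle PLG ⇒ X = (1/3, 5/3)
through X parallel to PG: direction (1, -4); meets JG at S = (3/4, 0)
S = J + t·(G−J) with t = 3/4

t = 3/4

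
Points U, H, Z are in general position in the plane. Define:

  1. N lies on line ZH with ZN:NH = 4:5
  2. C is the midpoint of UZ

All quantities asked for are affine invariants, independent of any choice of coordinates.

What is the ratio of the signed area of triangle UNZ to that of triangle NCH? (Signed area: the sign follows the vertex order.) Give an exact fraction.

Work in coordinates with U = (0, 0), H = (1, 0), Z = (0, 1).
1. N lies on line ZH with ZN:NH = 4:5 ⇒ N = (4/9, 5/9)
2. C is the midpoint of UZ ⇒ C = (0, 1/2)
2·[UNZ] = 4/9, 2·[NCH] = 5/18
[UNZ]:[NCH] = 4/9:5/18 = 8/5

[UNZ]:[NCH] = 8/5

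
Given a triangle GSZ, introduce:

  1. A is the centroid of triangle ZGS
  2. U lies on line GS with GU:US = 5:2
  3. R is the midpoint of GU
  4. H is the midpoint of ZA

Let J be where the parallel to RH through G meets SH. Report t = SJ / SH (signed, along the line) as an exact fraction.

t = 14/9

Work in coordinates with G = (0, 0), S = (1, 0), Z = (0, 1).
1. A is the centroid of triangle ZGS ⇒ A = (1/3, 1/3)
2. U lies on line GS with GU:US = 5:2 ⇒ U = (5/7, 0)
3. R is the midpoint of GU ⇒ R = (5/14, 0)
4. H is the midpoint of ZA ⇒ H = (1/6, 2/3)
through G parallel to RH: direction (-4/21, 2/3); meets SH at J = (-8/27, 28/27)
J = S + t·(H−S) with t = 14/9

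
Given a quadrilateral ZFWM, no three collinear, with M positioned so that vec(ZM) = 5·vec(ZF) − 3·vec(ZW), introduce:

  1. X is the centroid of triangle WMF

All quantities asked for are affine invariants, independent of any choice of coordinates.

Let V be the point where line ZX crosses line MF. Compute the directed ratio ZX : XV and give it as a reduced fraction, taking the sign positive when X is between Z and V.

Choose coordinates Z = (0, 0), F = (1, 0), W = (0, 1), M = (5, -3).
1. X is the centroid of triangle WMF ⇒ X = (2, -2/3)
line ZX meets MF at V = (9/5, -3/5)
X = Z + t·(V−Z) with t = 10/9, so ZX:XV = 10/9:-1/9

ZX:XV = -10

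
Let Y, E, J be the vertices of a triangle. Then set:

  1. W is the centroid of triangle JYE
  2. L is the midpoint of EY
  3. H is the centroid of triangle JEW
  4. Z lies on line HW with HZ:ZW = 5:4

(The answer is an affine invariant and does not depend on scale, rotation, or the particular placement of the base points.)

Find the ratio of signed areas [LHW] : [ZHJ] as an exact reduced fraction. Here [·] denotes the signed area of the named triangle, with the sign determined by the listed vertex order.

[LHW]:[ZHJ] = 9/10

Set Y = (0, 0), E = (1, 0), J = (0, 1); any affine frame gives the same invariant.
1. W is the centroid of triangle JYE ⇒ W = (1/3, 1/3)
2. L is the midpoint of EY ⇒ L = (1/2, 0)
3. H is the centroid of triangle JEW ⇒ H = (4/9, 4/9)
4. Z lies on line HW with HZ:ZW = 5:4 ⇒ Z = (31/81, 31/81)
2·[LHW] = 1/18, 2·[ZHJ] = 5/81
[LHW]:[ZHJ] = 1/18:5/81 = 9/10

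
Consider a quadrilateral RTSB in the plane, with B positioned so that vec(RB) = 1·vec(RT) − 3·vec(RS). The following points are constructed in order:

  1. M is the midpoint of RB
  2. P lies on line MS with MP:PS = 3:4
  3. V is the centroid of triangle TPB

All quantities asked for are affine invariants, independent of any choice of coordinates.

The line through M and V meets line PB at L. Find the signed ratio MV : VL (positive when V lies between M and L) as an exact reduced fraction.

MV:VL = -13/10

Work in coordinates with R = (0, 0), T = (1, 0), S = (0, 1), B = (1, -3).
1. M is the midpoint of RB ⇒ M = (1/2, -3/2)
2. P lies on line MS with MP:PS = 3:4 ⇒ P = (2/7, -3/7)
3. V is the centroid of triangle TPB ⇒ V = (16/21, -8/7)
line MV meets PB at L = (51/91, -129/91)
V = M + t·(L−M) with t = 13/3, so MV:VL = 13/3:-10/3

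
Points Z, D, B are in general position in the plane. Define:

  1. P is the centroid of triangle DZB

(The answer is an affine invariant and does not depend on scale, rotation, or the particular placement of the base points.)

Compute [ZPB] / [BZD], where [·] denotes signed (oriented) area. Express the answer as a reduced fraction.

Choose coordinates Z = (0, 0), D = (1, 0), B = (0, 1).
1. P is the centroid of triangle DZB ⇒ P = (1/3, 1/3)
2·[ZPB] = 1/3, 2·[BZD] = 1
[ZPB]:[BZD] = 1/3:1 = 1/3

[ZPB]:[BZD] = 1/3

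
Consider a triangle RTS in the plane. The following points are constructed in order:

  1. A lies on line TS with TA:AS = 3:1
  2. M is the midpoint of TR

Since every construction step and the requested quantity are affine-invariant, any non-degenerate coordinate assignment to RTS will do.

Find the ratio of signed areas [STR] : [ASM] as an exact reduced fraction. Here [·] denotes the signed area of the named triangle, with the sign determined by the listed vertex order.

[STR]:[ASM] = -8

Work in coordinates with R = (0, 0), T = (1, 0), S = (0, 1).
1. A lies on line TS with TA:AS = 3:1 ⇒ A = (1/4, 3/4)
2. M is the midpoint of TR ⇒ M = (1/2, 0)
2·[STR] = -1, 2·[ASM] = 1/8
[STR]:[ASM] = -1:1/8 = -8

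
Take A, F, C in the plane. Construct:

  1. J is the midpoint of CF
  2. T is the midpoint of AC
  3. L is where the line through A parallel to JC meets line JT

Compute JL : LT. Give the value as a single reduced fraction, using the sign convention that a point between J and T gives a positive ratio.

JL:LT = -2

Assign A = (0, 0), F = (1, 0), C = (0, 1) — the answer is frame-independent, so this choice is without loss of generality.
1. J is the midpoint of CF ⇒ J = (1/2, 1/2)
2. T is the midpoint of AC ⇒ T = (0, 1/2)
3. L is where the line through A parallel to JC meets line JT ⇒ L = (-1/2, 1/2)
L = J + t·(T−J) with t = 2, so JL:LT = t:(1−t) = 2:-1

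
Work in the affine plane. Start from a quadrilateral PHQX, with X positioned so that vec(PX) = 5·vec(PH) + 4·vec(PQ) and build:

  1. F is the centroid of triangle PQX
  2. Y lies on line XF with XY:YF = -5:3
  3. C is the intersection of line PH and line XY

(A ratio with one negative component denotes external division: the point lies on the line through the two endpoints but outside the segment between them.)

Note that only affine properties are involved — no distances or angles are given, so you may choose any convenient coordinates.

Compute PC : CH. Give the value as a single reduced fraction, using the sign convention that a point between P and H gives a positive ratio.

Assign P = (0, 0), H = (1, 0), Q = (0, 1), X = (5, 4) — the answer is frame-independent, so this choice is without loss of generality.
1. F is the centroid of triangle PQX ⇒ F = (5/3, 5/3)
2. Y lies on line XF with XY:YF = -5:3 ⇒ Y = (-10/3, -11/6)
3. C is the intersection of line PH and line XY ⇒ C = (-5/7, 0)
C = P + t·(H−P) with t = -5/7, so PC:CH = t:(1−t) = -5/7:12/7

PC:CH = -5/12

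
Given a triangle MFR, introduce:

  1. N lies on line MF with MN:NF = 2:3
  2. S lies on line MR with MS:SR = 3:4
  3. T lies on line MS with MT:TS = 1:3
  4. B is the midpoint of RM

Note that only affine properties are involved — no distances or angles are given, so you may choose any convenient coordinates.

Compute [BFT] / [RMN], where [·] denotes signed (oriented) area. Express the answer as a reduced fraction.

[BFT]:[RMN] = -55/56

Choose coordinates M = (0, 0), F = (1, 0), R = (0, 1).
1. N lies on line MF with MN:NF = 2:3 ⇒ N = (2/5, 0)
2. S lies on line MR with MS:SR = 3:4 ⇒ S = (0, 3/7)
3. T lies on line MS with MT:TS = 1:3 ⇒ T = (0, 3/28)
4. B is the midpoint of RM ⇒ B = (0, 1/2)
2·[BFT] = -11/28, 2·[RMN] = 2/5
[BFT]:[RMN] = -11/28:2/5 = -55/56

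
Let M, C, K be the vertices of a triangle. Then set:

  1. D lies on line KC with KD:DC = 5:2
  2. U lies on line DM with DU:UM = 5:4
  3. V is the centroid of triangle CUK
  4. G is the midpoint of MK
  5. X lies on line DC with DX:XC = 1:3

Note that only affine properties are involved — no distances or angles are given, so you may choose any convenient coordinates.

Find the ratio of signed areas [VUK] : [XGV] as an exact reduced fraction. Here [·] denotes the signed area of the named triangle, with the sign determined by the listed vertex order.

Set M = (0, 0), C = (1, 0), K = (0, 1); any affine frame gives the same invariant.
1. D lies on line KC with KD:DC = 5:2 ⇒ D = (5/7, 2/7)
2. U lies on line DM with DU:UM = 5:4 ⇒ U = (20/63, 8/63)
3. V is the centroid of triangle CUK ⇒ V = (83/189, 71/189)
4. G is the midpoint of MK ⇒ G = (0, 1/2)
5. X lies on line DC with DX:XC = 1:3 ⇒ X = (11/14, 3/14)
2·[VUK] = -5/27, 2·[XGV] = -1/36
[VUK]:[XGV] = -5/27:-1/36 = 20/3

[VUK]:[XGV] = 20/3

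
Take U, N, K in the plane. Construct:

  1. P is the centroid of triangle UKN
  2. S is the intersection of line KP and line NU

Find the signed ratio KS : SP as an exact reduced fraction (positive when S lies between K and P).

KS:SP = -3

Set U = (0, 0), N = (1, 0), K = (0, 1); any affine frame gives the same invariant.
1. P is the centroid of triangle UKN ⇒ P = (1/3, 1/3)
2. S is the intersection of line KP and line NU ⇒ S = (1/2, 0)
S = K + t·(P−K) with t = 3/2, so KS:SP = t:(1−t) = 3/2:-1/2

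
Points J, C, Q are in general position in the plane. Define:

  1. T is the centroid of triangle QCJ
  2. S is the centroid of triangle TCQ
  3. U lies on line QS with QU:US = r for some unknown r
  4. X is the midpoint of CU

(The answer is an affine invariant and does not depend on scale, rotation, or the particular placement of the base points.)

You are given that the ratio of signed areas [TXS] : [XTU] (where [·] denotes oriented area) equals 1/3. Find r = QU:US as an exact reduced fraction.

r = -3/4

Set J = (0, 0), C = (1, 0), Q = (0, 1); any affine frame gives the same invariant.
1. T is the centroid of triangle QCJ ⇒ T = (1/3, 1/3)
2. S is the centroid of triangle TCQ ⇒ S = (4/9, 4/9)
3. With QU:US = r, write λ = r/(r+1) so U = Q + λ·(S−Q); U is affine-linear in λ
4. X is the midpoint of CU ⇒ X is an affine combination of earlier points and hence also affine-linear in λ
Every point depending on U is an affine combination of U and λ-independent points, so each such coordinate is linear in λ; the λ² term in each signed area is a multiple of (S−Q)×(S−Q) = 0, so 2·[TXS] and 2·[XTU] are each linear in λ. Evaluating at λ=0 and λ=1:
  2·[TXS] = 1/18·λ,   2·[XTU] = 1/9·λ − 1/6
So [TXS]:[XTU] = (1/18·λ) / (1/9·λ − 1/6). Setting this equal to 1/3:
  1/18·λ = 1/3·(1/9·λ − 1/6)  ⇒  λ = -3
Then r = λ/(1−λ) = (-3)/(4) = -3/4. Check: with r = -3/4, U = (-4/3, 8/3) and [TXS]:[XTU] = 1/3 as required.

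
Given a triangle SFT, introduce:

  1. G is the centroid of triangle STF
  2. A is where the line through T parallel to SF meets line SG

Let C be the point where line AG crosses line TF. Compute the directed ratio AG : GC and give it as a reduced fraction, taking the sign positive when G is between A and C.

AG:GC = -4

Choose coordinates S = (0, 0), F = (1, 0), T = (0, 1).
1. G is the centroid of triangle STF ⇒ G = (1/3, 1/3)
2. A is where the line through T parallel to SF meets line SG ⇒ A = (1, 1)
line AG meets TF at C = (1/2, 1/2)
G = A + t·(C−A) with t = 4/3, so AG:GC = 4/3:-1/3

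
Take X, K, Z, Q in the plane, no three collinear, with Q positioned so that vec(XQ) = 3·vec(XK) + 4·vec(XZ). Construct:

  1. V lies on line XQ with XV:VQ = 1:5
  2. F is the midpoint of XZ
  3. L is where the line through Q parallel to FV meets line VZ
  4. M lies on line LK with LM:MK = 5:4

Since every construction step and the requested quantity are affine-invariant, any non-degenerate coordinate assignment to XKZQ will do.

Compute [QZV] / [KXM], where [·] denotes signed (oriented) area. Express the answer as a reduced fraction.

Choose coordinates X = (0, 0), K = (1, 0), Z = (0, 1), Q = (3, 4).
1. V lies on line XQ with XV:VQ = 1:5 ⇒ V = (1/2, 2/3)
2. F is the midpoint of XZ ⇒ F = (0, 1/2)
3. L is where the line through Q parallel to FV meets line VZ ⇒ L = (-2, 7/3)
4. M lies on line LK with LM:MK = 5:4 ⇒ M = (-1/3, 28/27)
2·[QZV] = 5/2, 2·[KXM] = -28/27
[QZV]:[KXM] = 5/2:-28/27 = -135/56

[QZV]:[KXM] = -135/56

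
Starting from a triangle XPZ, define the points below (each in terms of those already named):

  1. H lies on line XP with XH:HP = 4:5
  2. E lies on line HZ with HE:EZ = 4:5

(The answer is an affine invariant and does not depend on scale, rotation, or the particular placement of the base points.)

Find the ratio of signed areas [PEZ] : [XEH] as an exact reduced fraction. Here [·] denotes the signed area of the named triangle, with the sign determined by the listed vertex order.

[PEZ]:[XEH] = 25/16

Set X = (0, 0), P = (1, 0), Z = (0, 1); any affine frame gives the same invariant.
1. H lies on line XP with XH:HP = 4:5 ⇒ H = (4/9, 0)
2. E lies on line HZ with HE:EZ = 4:5 ⇒ E = (20/81, 4/9)
2·[PEZ] = -25/81, 2·[XEH] = -16/81
[PEZ]:[XEH] = -25/81:-16/81 = 25/16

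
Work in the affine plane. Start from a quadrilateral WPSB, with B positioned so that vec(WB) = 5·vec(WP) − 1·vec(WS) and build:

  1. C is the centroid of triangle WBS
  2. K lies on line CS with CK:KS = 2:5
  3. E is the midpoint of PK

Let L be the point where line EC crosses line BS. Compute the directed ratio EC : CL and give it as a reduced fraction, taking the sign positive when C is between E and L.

EC:CL = 9/35

Choose coordinates W = (0, 0), P = (1, 0), S = (0, 1), B = (5, -1).
1. C is the centroid of triangle WBS ⇒ C = (5/3, 0)
2. K lies on line CS with CK:KS = 2:5 ⇒ K = (25/21, 2/7)
3. E is the midpoint of PK ⇒ E = (23/21, 1/7)
line EC meets BS at L = (35/9, -5/9)
C = E + t·(L−E) with t = 9/44, so EC:CL = 9/44:35/44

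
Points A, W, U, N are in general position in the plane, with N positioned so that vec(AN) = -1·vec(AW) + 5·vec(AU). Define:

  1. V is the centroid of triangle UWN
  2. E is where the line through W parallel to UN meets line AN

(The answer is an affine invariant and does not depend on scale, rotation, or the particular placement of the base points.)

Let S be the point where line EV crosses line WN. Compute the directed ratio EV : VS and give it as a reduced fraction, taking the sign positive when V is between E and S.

Choose coordinates A = (0, 0), W = (1, 0), U = (0, 1), N = (-1, 5).
1. V is the centroid of triangle UWN ⇒ V = (0, 2)
2. E is where the line through W parallel to UN meets line AN ⇒ E = (-4, 20)
line EV meets WN at S = (-1/4, 25/8)
V = E + t·(S−E) with t = 16/15, so EV:VS = 16/15:-1/15

EV:VS = -16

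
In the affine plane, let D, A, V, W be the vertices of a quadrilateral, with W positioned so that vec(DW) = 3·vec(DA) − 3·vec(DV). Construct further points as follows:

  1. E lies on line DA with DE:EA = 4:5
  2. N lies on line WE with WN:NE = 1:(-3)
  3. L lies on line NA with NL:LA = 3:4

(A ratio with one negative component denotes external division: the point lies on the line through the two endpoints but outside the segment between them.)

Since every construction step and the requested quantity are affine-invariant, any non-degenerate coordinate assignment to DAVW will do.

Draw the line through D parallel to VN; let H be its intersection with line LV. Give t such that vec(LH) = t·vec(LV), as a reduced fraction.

t = 55/6

Work in coordinates with D = (0, 0), A = (1, 0), V = (0, 1), W = (3, -3).
1. E lies on line DA with DE:EA = 4:5 ⇒ E = (4/9, 0)
2. N lies on line WE with WN:NE = 1:(-3) ⇒ N = (77/18, -9/2)
3. L lies on line NA with NL:LA = 3:4 ⇒ L = (181/63, -18/7)
through D parallel to VN: direction (77/18, -11/2); meets LV at H = (-1267/54, 181/6)
H = L + t·(V−L) with t = 55/6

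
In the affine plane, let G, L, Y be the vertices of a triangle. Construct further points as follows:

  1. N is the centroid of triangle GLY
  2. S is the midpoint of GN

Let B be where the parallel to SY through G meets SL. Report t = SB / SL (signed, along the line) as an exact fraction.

t = -1/4

Choose coordinates G = (0, 0), L = (1, 0), Y = (0, 1).
1. N is the centroid of triangle GLY ⇒ N = (1/3, 1/3)
2. S is the midpoint of GN ⇒ S = (1/6, 1/6)
through G parallel to SY: direction (-1/6, 5/6); meets SL at B = (-1/24, 5/24)
B = S + t·(L−S) with t = -1/4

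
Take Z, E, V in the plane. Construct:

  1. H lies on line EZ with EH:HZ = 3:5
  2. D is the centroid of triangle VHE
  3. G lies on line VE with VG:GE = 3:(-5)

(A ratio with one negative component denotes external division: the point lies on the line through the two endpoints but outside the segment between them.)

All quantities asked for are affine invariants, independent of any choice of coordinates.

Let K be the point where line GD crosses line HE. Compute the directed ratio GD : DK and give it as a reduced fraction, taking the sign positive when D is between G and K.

GD:DK = 13/2

Work in coordinates with Z = (0, 0), E = (1, 0), V = (0, 1).
1. H lies on line EZ with EH:HZ = 3:5 ⇒ H = (5/8, 0)
2. D is the centroid of triangle VHE ⇒ D = (13/24, 1/3)
3. G lies on line VE with VG:GE = 3:(-5) ⇒ G = (-3/2, 5/2)
line GD meets HE at K = (89/104, 0)
D = G + t·(K−G) with t = 13/15, so GD:DK = 13/15:2/15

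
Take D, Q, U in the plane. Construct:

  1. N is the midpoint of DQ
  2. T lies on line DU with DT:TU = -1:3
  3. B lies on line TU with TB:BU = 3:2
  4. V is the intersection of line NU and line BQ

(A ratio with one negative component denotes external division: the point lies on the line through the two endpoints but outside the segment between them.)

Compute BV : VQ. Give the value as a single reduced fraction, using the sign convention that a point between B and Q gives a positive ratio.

BV:VQ = 3/5

Work in coordinates with D = (0, 0), Q = (1, 0), U = (0, 1).
1. N is the midpoint of DQ ⇒ N = (1/2, 0)
2. T lies on line DU with DT:TU = -1:3 ⇒ T = (0, -1/2)
3. B lies on line TU with TB:BU = 3:2 ⇒ B = (0, 2/5)
4. V is the intersection of line NU and line BQ ⇒ V = (3/8, 1/4)
V = B + t·(Q−B) with t = 3/8, so BV:VQ = t:(1−t) = 3/8:5/8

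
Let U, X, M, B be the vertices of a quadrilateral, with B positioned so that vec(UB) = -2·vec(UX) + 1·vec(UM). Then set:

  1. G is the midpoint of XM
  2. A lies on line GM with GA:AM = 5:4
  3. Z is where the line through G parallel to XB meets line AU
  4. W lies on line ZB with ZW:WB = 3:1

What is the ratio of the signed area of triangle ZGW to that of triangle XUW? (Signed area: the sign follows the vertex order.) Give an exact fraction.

[ZGW]:[XUW] = 15/166

Choose coordinates U = (0, 0), X = (1, 0), M = (0, 1), B = (-2, 1).
1. G is the midpoint of XM ⇒ G = (1/2, 1/2)
2. A lies on line GM with GA:AM = 5:4 ⇒ A = (2/9, 7/9)
3. Z is where the line through G parallel to XB meets line AU ⇒ Z = (4/23, 14/23)
4. W lies on line ZB with ZW:WB = 3:1 ⇒ W = (-67/46, 83/92)
2·[ZGW] = -15/184, 2·[XUW] = -83/92
[ZGW]:[XUW] = -15/184:-83/92 = 15/166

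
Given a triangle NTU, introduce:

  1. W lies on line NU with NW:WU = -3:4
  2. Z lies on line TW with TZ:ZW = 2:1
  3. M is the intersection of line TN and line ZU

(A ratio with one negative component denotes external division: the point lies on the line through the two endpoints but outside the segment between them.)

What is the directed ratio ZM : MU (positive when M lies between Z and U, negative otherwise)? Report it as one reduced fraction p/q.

ZM:MU = 2

Choose coordinates N = (0, 0), T = (1, 0), U = (0, 1).
1. W lies on line NU with NW:WU = -3:4 ⇒ W = (0, -3)
2. Z lies on line TW with TZ:ZW = 2:1 ⇒ Z = (1/3, -2)
3. M is the intersection of line TN and line ZU ⇒ M = (1/9, 0)
M = Z + t·(U−Z) with t = 2/3, so ZM:MU = t:(1−t) = 2/3:1/3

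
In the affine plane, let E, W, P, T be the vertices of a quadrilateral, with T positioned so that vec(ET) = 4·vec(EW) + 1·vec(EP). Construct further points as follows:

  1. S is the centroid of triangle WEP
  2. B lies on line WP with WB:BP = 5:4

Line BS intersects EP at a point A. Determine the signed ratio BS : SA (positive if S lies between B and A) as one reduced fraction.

BS:SA = 1/3

Assign E = (0, 0), W = (1, 0), P = (0, 1), T = (4, 1) — the answer is frame-independent, so this choice is without loss of generality.
1. S is the centroid of triangle WEP ⇒ S = (1/3, 1/3)
2. B lies on line WP with WB:BP = 5:4 ⇒ B = (4/9, 5/9)
line BS meets EP at A = (0, -1/3)
S = B + t·(A−B) with t = 1/4, so BS:SA = 1/4:3/4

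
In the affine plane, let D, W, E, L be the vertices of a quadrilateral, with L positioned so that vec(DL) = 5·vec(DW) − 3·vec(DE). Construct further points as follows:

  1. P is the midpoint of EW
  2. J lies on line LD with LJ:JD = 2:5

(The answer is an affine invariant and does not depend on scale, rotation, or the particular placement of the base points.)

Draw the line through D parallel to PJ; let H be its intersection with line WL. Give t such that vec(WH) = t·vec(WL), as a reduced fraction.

Choose coordinates D = (0, 0), W = (1, 0), E = (0, 1), L = (5, -3).
1. P is the midpoint of EW ⇒ P = (1/2, 1/2)
2. J lies on line LD with LJ:JD = 2:5 ⇒ J = (25/7, -15/7)
through D parallel to PJ: direction (43/14, -37/14); meets WL at H = (-129/19, 111/19)
H = W + t·(L−W) with t = -37/19

t = -37/19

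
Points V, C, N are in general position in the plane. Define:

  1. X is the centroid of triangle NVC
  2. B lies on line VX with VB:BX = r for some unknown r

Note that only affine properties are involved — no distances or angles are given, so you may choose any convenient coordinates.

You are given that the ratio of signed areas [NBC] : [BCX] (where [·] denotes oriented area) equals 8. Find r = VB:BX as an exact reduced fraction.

r = 5

Assign V = (0, 0), C = (1, 0), N = (0, 1) — the answer is frame-independent, so this choice is without loss of generality.
1. X is the centroid of triangle NVC ⇒ X = (1/3, 1/3)
2. With VB:BX = r, write λ = r/(r+1) so B = V + λ·(X−V); B is affine-linear in λ
Every point depending on B is an affine combination of B and λ-independent points, so each such coordinate is linear in λ; the λ² term in each signed area is a multiple of (X−V)×(X−V) = 0, so 2·[NBC] and 2·[BCX] are each linear in λ. Evaluating at λ=0 and λ=1:
  2·[NBC] = -2/3·λ + 1,   2·[BCX] = -1/3·λ + 1/3
So [NBC]:[BCX] = (-2/3·λ + 1) / (-1/3·λ + 1/3). Setting this equal to 8:
  -2/3·λ + 1 = 8·(-1/3·λ + 1/3)  ⇒  λ = 5/6
Then r = λ/(1−λ) = (5/6)/(1/6) = 5. Check: with r = 5, B = (5/18, 5/18) and [NBC]:[BCX] = 8 as required.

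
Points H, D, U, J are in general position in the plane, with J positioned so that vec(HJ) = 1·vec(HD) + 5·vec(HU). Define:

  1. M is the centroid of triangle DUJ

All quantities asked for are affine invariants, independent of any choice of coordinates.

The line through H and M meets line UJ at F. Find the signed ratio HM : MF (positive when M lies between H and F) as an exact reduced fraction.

HM:MF = -2/5

Assign H = (0, 0), D = (1, 0), U = (0, 1), J = (1, 5) — the answer is frame-independent, so this choice is without loss of generality.
1. M is the centroid of triangle DUJ ⇒ M = (2/3, 2)
line HM meets UJ at F = (-1, -3)
M = H + t·(F−H) with t = -2/3, so HM:MF = -2/3:5/3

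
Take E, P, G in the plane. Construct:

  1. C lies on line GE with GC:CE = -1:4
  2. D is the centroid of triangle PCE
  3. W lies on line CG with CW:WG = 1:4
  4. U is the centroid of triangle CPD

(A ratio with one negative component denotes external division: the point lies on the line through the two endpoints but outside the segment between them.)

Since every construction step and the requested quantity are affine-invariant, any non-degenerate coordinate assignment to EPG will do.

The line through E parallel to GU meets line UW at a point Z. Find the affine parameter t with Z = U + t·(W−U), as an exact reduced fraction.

t = -15/4

Choose coordinates E = (0, 0), P = (1, 0), G = (0, 1).
1. C lies on line GE with GC:CE = -1:4 ⇒ C = (0, 4/3)
2. D is the centroid of triangle PCE ⇒ D = (1/3, 4/9)
3. W lies on line CG with CW:WG = 1:4 ⇒ W = (0, 19/15)
4. U is the centroid of triangle CPD ⇒ U = (4/9, 16/27)
through E parallel to GU: direction (4/9, -11/27); meets UW at Z = (19/9, -209/108)
Z = U + t·(W−U) with t = -15/4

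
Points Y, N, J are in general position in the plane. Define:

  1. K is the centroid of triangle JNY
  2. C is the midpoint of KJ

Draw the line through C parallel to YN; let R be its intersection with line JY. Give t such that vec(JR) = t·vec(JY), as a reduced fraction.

t = 1/3

Set Y = (0, 0), N = (1, 0), J = (0, 1); any affine frame gives the same invariant.
1. K is the centroid of triangle JNY ⇒ K = (1/3, 1/3)
2. C is the midpoint of KJ ⇒ C = (1/6, 2/3)
through C parallel to YN: direction (1, 0); meets JY at R = (0, 2/3)
R = J + t·(Y−J) with t = 1/3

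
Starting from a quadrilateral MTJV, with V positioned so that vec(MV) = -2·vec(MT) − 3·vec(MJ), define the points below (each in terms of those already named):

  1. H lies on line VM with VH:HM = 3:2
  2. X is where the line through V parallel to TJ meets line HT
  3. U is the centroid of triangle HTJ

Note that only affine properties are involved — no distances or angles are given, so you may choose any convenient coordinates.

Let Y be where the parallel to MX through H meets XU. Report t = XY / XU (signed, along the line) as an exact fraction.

Work in coordinates with M = (0, 0), T = (1, 0), J = (0, 1), V = (-2, -3).
1. H lies on line VM with VH:HM = 3:2 ⇒ H = (-4/5, -6/5)
2. X is where the line through V parallel to TJ meets line HT ⇒ X = (-13/5, -12/5)
3. U is the centroid of triangle HTJ ⇒ U = (1/15, -1/15)
through H parallel to MX: direction (-13/5, -12/5); meets XU at Y = (7, 6)
Y = X + t·(U−X) with t = 18/5

t = 18/5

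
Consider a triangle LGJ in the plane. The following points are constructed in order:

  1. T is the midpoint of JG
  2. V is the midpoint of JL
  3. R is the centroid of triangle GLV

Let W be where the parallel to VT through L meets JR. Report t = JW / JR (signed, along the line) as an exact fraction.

t = 6/5

Assign L = (0, 0), G = (1, 0), J = (0, 1) — the answer is frame-independent, so this choice is without loss of generality.
1. T is the midpoint of JG ⇒ T = (1/2, 1/2)
2. V is the midpoint of JL ⇒ V = (0, 1/2)
3. R is the centroid of triangle GLV ⇒ R = (1/3, 1/6)
through L parallel to VT: direction (1/2, 0); meets JR at W = (2/5, 0)
W = J + t·(R−J) with t = 6/5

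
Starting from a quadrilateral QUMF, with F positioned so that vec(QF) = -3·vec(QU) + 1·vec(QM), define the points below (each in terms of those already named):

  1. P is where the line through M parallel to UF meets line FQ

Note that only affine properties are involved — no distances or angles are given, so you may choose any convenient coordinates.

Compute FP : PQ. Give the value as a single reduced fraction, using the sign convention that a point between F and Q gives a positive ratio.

Assign Q = (0, 0), U = (1, 0), M = (0, 1), F = (-3, 1) — the answer is frame-independent, so this choice is without loss of generality.
1. P is where the line through M parallel to UF meets line FQ ⇒ P = (-12, 4)
P = F + t·(Q−F) with t = -3, so FP:PQ = t:(1−t) = -3:4

FP:PQ = -3/4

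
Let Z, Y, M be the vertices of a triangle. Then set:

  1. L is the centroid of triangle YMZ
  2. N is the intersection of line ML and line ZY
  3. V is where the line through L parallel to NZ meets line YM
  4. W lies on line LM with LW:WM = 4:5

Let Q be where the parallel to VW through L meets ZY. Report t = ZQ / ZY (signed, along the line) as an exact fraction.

t = 7/8

Assign Z = (0, 0), Y = (1, 0), M = (0, 1) — the answer is frame-independent, so this choice is without loss of generality.
1. L is the centroid of triangle YMZ ⇒ L = (1/3, 1/3)
2. N is the intersection of line ML and line ZY ⇒ N = (1/2, 0)
3. V is where the line through L parallel to NZ meets line YM ⇒ V = (2/3, 1/3)
4. W lies on line LM with LW:WM = 4:5 ⇒ W = (5/27, 17/27)
through L parallel to VW: direction (-13/27, 8/27); meets ZY at Q = (7/8, 0)
Q = Z + t·(Y−Z) with t = 7/8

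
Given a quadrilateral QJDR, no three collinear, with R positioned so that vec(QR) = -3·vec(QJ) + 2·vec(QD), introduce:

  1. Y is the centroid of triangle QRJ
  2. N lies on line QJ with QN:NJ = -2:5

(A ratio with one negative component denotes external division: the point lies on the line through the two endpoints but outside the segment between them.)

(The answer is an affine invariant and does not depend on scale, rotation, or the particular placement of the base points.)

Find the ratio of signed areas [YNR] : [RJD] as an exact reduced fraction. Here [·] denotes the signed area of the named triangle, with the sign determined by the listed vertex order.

Work in coordinates with Q = (0, 0), J = (1, 0), D = (0, 1), R = (-3, 2).
1. Y is the centroid of triangle QRJ ⇒ Y = (-2/3, 2/3)
2. N lies on line QJ with QN:NJ = -2:5 ⇒ N = (-2/3, 0)
2·[YNR] = -14/9, 2·[RJD] = 2
[YNR]:[RJD] = -14/9:2 = -7/9

[YNR]:[RJD] = -7/9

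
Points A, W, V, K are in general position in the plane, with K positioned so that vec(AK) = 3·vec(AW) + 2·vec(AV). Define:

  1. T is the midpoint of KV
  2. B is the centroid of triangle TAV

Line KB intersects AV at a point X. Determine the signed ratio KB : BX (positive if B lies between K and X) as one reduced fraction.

KB:BX = 5

Choose coordinates A = (0, 0), W = (1, 0), V = (0, 1), K = (3, 2).
1. T is the midpoint of KV ⇒ T = (3/2, 3/2)
2. B is the centroid of triangle TAV ⇒ B = (1/2, 5/6)
line KB meets AV at X = (0, 3/5)
B = K + t·(X−K) with t = 5/6, so KB:BX = 5/6:1/6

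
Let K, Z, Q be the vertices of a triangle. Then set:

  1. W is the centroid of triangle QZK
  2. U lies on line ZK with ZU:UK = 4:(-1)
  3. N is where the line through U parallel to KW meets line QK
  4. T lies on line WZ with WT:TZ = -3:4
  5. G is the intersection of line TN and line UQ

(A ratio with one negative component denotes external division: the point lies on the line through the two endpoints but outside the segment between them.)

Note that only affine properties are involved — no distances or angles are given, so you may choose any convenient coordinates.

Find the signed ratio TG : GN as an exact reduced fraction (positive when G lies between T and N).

TG:GN = 8

Work in coordinates with K = (0, 0), Z = (1, 0), Q = (0, 1).
1. W is the centroid of triangle QZK ⇒ W = (1/3, 1/3)
2. U lies on line ZK with ZU:UK = 4:(-1) ⇒ U = (-1/3, 0)
3. N is where the line through U parallel to KW meets line QK ⇒ N = (0, 1/3)
4. T lies on line WZ with WT:TZ = -3:4 ⇒ T = (-5/3, 4/3)
5. G is the intersection of line TN and line UQ ⇒ G = (-5/27, 4/9)
G = T + t·(N−T) with t = 8/9, so TG:GN = t:(1−t) = 8/9:1/9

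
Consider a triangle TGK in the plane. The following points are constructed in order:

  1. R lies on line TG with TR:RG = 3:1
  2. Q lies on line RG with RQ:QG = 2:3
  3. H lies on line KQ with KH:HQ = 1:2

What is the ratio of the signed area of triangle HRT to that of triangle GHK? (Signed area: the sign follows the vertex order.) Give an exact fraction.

[HRT]:[GHK] = 10

Work in coordinates with T = (0, 0), G = (1, 0), K = (0, 1).
1. R lies on line TG with TR:RG = 3:1 ⇒ R = (3/4, 0)
2. Q lies on line RG with RQ:QG = 2:3 ⇒ Q = (17/20, 0)
3. H lies on line KQ with KH:HQ = 1:2 ⇒ H = (17/60, 2/3)
2·[HRT] = -1/2, 2·[GHK] = -1/20
[HRT]:[GHK] = -1/2:-1/20 = 10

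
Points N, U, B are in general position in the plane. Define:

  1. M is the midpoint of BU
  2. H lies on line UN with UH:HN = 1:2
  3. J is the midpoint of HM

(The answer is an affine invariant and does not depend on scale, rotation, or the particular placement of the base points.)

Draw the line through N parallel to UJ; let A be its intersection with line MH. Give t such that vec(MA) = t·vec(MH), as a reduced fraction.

Assign N = (0, 0), U = (1, 0), B = (0, 1) — the answer is frame-independent, so this choice is without loss of generality.
1. M is the midpoint of BU ⇒ M = (1/2, 1/2)
2. H lies on line UN with UH:HN = 1:2 ⇒ H = (2/3, 0)
3. J is the midpoint of HM ⇒ J = (7/12, 1/4)
through N parallel to UJ: direction (-5/12, 1/4); meets MH at A = (5/6, -1/2)
A = M + t·(H−M) with t = 2

t = 2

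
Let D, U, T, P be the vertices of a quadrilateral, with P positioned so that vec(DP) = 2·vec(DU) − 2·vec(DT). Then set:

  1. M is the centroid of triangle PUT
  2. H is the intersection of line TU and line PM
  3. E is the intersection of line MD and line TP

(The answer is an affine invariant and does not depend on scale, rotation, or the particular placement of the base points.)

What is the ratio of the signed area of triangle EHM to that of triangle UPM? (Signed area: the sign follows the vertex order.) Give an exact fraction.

Assign D = (0, 0), U = (1, 0), T = (0, 1), P = (2, -2) — the answer is frame-independent, so this choice is without loss of generality.
1. M is the centroid of triangle PUT ⇒ M = (1, -1/3)
2. H is the intersection of line TU and line PM ⇒ H = (1/2, 1/2)
3. E is the intersection of line MD and line TP ⇒ E = (6/7, -2/7)
2·[EHM] = -2/21, 2·[UPM] = -1/3
[EHM]:[UPM] = -2/21:-1/3 = 2/7

[EHM]:[UPM] = 2/7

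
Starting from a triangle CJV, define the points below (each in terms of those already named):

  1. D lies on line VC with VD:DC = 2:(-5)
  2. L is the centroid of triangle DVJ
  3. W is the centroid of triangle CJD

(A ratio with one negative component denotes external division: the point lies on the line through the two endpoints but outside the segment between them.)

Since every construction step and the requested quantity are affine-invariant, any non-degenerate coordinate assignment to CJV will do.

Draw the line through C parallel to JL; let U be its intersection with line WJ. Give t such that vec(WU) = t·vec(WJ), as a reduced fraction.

t = -3

Choose coordinates C = (0, 0), J = (1, 0), V = (0, 1).
1. D lies on line VC with VD:DC = 2:(-5) ⇒ D = (0, 5/3)
2. L is the centroid of triangle DVJ ⇒ L = (1/3, 8/9)
3. W is the centroid of triangle CJD ⇒ W = (1/3, 5/9)
through C parallel to JL: direction (-2/3, 8/9); meets WJ at U = (-5/3, 20/9)
U = W + t·(J−W) with t = -3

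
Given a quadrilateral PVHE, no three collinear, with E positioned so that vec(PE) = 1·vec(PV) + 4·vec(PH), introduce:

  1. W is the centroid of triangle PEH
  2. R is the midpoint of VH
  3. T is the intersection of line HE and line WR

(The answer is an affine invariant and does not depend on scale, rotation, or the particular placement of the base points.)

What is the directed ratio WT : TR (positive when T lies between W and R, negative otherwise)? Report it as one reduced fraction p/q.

WT:TR = -1/6

Set P = (0, 0), V = (1, 0), H = (0, 1), E = (1, 4); any affine frame gives the same invariant.
1. W is the centroid of triangle PEH ⇒ W = (1/3, 5/3)
2. R is the midpoint of VH ⇒ R = (1/2, 1/2)
3. T is the intersection of line HE and line WR ⇒ T = (3/10, 19/10)
T = W + t·(R−W) with t = -1/5, so WT:TR = t:(1−t) = -1/5:6/5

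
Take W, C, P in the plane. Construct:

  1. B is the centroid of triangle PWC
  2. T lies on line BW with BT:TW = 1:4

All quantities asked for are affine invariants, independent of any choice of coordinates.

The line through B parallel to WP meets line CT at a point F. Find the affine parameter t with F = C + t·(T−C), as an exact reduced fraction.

t = 10/11

Set W = (0, 0), C = (1, 0), P = (0, 1); any affine frame gives the same invariant.
1. B is the centroid of triangle PWC ⇒ B = (1/3, 1/3)
2. T lies on line BW with BT:TW = 1:4 ⇒ T = (4/15, 4/15)
through B parallel to WP: direction (0, 1); meets CT at F = (1/3, 8/33)
F = C + t·(T−C) with t = 10/11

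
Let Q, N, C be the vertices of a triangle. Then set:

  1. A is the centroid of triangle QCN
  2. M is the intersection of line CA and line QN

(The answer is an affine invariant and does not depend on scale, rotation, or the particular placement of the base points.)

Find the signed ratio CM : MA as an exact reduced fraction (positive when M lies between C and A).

CM:MA = -3

Choose coordinates Q = (0, 0), N = (1, 0), C = (0, 1).
1. A is the centroid of triangle QCN ⇒ A = (1/3, 1/3)
2. M is the intersection of line CA and line QN ⇒ M = (1/2, 0)
M = C + t·(A−C) with t = 3/2, so CM:MA = t:(1−t) = 3/2:-1/2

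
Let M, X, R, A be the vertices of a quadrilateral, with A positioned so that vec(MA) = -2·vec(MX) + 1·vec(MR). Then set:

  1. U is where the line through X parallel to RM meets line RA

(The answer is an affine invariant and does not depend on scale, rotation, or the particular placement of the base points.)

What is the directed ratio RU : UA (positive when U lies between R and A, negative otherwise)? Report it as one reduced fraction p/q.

RU:UA = -1/3

Assign M = (0, 0), X = (1, 0), R = (0, 1), A = (-2, 1) — the answer is frame-independent, so this choice is without loss of generality.
1. U is where the line through X parallel to RM meets line RA ⇒ U = (1, 1)
U = R + t·(A−R) with t = -1/2, so RU:UA = t:(1−t) = -1/2:3/2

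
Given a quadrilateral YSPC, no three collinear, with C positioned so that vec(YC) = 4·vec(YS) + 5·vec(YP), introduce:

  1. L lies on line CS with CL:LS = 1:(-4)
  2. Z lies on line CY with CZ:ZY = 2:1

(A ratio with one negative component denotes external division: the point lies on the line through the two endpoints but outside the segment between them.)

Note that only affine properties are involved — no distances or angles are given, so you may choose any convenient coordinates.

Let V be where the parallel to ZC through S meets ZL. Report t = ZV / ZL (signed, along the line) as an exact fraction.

Work in coordinates with Y = (0, 0), S = (1, 0), P = (0, 1), C = (4, 5).
1. L lies on line CS with CL:LS = 1:(-4) ⇒ L = (5, 20/3)
2. Z lies on line CY with CZ:ZY = 2:1 ⇒ Z = (4/3, 5/3)
through S parallel to ZC: direction (8/3, 10/3); meets ZL at V = (-29/3, -40/3)
V = Z + t·(L−Z) with t = -3

t = -3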